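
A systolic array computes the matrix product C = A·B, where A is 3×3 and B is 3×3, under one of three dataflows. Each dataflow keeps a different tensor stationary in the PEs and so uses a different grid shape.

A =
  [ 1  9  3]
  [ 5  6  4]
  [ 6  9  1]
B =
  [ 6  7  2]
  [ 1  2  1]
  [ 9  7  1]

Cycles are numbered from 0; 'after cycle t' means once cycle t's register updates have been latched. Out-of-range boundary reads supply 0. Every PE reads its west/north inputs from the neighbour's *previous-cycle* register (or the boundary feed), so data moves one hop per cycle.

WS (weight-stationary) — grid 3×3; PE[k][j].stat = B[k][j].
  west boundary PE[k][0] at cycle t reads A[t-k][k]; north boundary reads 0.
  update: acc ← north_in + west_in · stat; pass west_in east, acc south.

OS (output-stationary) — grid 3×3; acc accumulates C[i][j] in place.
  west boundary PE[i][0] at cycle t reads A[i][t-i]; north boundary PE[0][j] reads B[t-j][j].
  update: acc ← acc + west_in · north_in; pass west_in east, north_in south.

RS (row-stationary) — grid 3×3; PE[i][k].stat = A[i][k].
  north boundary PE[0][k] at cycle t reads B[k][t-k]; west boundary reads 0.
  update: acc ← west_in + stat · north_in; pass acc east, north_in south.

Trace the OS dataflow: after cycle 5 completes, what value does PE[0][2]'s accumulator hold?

PE[0][2].acc = 14

Tracing OS — 3×3 array, target PE[0][2]:
  0: (0,1).acc=0  regs=<0,0>
  0: (0,2).acc=0  regs=<0,0>
  1: (0,1).acc=7  regs=<1,7>
  1: (0,2).acc=0  regs=<0,0>
  2: (0,1).acc=25  regs=<9,2>
  2: (0,2).acc=2  regs=<1,2>
  3: (0,1).acc=46  regs=<3,7>
  3: (0,2).acc=11  regs=<9,1>
  4: (0,1).acc=46  regs=<0,0>
  4: (0,2).acc=14  regs=<3,1>
  5: (0,1).acc=46  regs=<0,0>
  5: (0,2).acc=14  regs=<0,0>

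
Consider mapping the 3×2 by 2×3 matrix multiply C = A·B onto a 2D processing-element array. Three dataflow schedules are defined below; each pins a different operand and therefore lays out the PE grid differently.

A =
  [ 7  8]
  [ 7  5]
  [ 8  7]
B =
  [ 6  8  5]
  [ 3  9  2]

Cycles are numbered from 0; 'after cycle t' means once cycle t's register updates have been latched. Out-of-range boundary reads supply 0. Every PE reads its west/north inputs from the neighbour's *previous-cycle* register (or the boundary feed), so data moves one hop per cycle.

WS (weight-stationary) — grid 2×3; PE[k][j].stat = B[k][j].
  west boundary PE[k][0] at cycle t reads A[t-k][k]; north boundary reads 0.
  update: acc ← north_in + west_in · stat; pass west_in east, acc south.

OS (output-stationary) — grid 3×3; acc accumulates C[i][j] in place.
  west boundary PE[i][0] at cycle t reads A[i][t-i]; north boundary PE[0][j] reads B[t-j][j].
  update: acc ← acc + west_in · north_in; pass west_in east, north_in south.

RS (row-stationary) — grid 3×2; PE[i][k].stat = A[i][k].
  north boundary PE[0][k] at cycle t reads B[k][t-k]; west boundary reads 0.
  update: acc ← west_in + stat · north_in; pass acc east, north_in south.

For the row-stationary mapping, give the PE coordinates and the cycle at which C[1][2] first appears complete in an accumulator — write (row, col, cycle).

Under RS, C[1][2] lands at PE[1][1]:
  [0] (1,1) acc=0 (h:0 v:0)
  [1] (1,1) acc=0 (h:0 v:0)
  [2] (1,1) acc=57 (h:57 v:3)
  [3] (1,1) acc=101 (h:101 v:9)
  [4] (1,1) acc=45 (h:45 v:2)

(row, col, cycle) = (1, 1, 4)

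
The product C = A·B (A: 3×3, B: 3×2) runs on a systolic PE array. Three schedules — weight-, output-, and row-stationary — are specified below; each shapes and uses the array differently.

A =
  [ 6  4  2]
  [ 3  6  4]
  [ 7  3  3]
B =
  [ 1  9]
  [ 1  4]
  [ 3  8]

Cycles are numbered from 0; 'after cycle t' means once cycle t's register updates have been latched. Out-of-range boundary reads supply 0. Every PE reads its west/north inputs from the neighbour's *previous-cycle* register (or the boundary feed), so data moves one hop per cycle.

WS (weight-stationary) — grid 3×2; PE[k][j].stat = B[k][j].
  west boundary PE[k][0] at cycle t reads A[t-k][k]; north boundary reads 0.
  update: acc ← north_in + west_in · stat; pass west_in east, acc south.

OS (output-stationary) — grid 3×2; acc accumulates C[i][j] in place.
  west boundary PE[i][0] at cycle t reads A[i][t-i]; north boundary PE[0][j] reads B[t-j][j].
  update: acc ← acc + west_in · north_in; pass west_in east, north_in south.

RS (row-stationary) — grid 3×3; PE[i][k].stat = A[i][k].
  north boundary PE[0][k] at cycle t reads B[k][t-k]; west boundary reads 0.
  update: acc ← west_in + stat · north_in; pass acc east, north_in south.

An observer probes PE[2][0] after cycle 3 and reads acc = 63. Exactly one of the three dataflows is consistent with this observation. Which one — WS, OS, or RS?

dataflow = RS

Under WS (3×2), PE[2][0]:
  @0  [2,0]  acc 0  |  →0  ↓0
  @1  [2,0]  acc 0  |  →0  ↓0
  @2  [2,0]  acc 16  |  →2  ↓16
  @3  [2,0]  acc 21  |  →4  ↓21
Under OS (3×2), PE[2][0]:
  @0  [2,0]  acc 0  |  →0  ↓0
  @1  [2,0]  acc 0  |  →0  ↓0
  @2  [2,0]  acc 7  |  →7  ↓1
  @3  [2,0]  acc 10  |  →3  ↓1
Under RS (3×3), PE[2][0]:
  @0  [2,0]  acc 0  |  →0  ↓0
  @1  [2,0]  acc 0  |  →0  ↓0
  @2  [2,0]  acc 7  |  →7  ↓1
  @3  [2,0]  acc 63  |  →63  ↓9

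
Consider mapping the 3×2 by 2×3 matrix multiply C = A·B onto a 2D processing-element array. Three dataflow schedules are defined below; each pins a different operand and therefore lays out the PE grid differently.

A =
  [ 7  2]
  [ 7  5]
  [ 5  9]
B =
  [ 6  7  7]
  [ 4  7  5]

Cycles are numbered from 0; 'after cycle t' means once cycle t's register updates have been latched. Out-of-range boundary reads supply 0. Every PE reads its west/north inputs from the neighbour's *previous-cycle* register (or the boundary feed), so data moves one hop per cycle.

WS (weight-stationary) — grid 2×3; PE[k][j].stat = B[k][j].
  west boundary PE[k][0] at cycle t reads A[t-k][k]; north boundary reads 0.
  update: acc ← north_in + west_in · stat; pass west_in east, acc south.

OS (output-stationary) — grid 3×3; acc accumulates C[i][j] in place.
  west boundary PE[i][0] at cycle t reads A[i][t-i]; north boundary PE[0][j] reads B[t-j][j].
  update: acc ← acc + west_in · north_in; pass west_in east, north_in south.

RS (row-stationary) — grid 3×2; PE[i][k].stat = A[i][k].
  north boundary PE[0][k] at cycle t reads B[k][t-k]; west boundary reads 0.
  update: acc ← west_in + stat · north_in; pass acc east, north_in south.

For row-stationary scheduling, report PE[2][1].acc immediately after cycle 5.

PE[2][1].acc = 80

Tracing RS — 3×2 array, target PE[2][1]:
  cycle 0: PE[1][1] → acc 0, east 0, south 0
  cycle 0: PE[2][0] → acc 0, east 0, south 0
  cycle 0: PE[2][1] → acc 0, east 0, south 0
  cycle 1: PE[1][1] → acc 0, east 0, south 0
  cycle 1: PE[2][0] → acc 0, east 0, south 0
  cycle 1: PE[2][1] → acc 0, east 0, south 0
  cycle 2: PE[1][1] → acc 62, east 62, south 4
  cycle 2: PE[2][0] → acc 30, east 30, south 6
  cycle 2: PE[2][1] → acc 0, east 0, south 0
  cycle 3: PE[1][1] → acc 84, east 84, south 7
  cycle 3: PE[2][0] → acc 35, east 35, south 7
  cycle 3: PE[2][1] → acc 66, east 66, south 4
  cycle 4: PE[1][1] → acc 74, east 74, south 5
  cycle 4: PE[2][0] → acc 35, east 35, south 7
  cycle 4: PE[2][1] → acc 98, east 98, south 7
  cycle 5: PE[1][1] → acc 0, east 0, south 0
  cycle 5: PE[2][0] → acc 0, east 0, south 0
  cycle 5: PE[2][1] → acc 80, east 80, south 5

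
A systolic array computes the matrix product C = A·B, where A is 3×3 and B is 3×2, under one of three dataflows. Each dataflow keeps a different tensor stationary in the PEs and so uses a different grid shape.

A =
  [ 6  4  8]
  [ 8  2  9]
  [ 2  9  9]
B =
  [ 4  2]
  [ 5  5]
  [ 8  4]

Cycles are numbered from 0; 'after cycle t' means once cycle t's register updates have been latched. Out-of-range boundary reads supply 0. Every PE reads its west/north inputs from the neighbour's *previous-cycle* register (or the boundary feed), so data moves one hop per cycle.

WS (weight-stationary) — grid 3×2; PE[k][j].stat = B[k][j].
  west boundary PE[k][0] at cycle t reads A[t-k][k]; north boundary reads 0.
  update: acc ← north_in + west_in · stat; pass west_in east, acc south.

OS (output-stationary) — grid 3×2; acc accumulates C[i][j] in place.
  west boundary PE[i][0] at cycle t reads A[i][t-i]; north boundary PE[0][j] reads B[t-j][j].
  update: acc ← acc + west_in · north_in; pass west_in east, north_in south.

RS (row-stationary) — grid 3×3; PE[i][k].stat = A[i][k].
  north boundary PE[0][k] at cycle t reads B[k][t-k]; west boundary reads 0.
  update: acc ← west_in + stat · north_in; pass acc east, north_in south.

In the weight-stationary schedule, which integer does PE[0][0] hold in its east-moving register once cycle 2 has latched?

WS 3×2: PE[0][0] cycle-by-cycle (with neighbour feeds):
  cycle 0: PE[0][0] → acc 24, east 6, south 24
  cycle 1: PE[0][0] → acc 32, east 8, south 32
  cycle 2: PE[0][0] → acc 8, east 2, south 8

register = 2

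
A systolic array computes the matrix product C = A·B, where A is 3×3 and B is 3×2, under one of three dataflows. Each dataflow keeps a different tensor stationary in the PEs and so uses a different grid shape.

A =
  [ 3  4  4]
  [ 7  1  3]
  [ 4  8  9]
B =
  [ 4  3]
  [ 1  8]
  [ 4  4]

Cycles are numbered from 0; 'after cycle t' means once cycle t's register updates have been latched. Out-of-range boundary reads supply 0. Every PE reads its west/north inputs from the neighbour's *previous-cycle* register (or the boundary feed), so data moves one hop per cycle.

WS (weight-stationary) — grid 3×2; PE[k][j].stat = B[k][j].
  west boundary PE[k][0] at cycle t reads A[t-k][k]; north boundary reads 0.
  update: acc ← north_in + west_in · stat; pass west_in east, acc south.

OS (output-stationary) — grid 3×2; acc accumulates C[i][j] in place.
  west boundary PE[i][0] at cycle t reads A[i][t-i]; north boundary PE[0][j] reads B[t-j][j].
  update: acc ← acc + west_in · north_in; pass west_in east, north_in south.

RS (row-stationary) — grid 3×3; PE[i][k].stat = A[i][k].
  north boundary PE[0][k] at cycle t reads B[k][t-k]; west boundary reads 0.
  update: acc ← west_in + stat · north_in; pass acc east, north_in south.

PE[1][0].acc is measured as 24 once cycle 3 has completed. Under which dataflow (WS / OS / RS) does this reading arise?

WS (3×2 grid), PE[1][0]:
  c0 r1c0: 0 / 0 / 0
  c1 r1c0: 16 / 4 / 16
  c2 r1c0: 29 / 1 / 29
  c3 r1c0: 24 / 8 / 24
OS (3×2 grid), PE[1][0]:
  c0 r1c0: 0 / 0 / 0
  c1 r1c0: 28 / 7 / 4
  c2 r1c0: 29 / 1 / 1
  c3 r1c0: 41 / 3 / 4
RS (3×3 grid), PE[1][0]:
  c0 r1c0: 0 / 0 / 0
  c1 r1c0: 28 / 28 / 4
  c2 r1c0: 21 / 21 / 3
  c3 r1c0: 0 / 0 / 0

dataflow = WS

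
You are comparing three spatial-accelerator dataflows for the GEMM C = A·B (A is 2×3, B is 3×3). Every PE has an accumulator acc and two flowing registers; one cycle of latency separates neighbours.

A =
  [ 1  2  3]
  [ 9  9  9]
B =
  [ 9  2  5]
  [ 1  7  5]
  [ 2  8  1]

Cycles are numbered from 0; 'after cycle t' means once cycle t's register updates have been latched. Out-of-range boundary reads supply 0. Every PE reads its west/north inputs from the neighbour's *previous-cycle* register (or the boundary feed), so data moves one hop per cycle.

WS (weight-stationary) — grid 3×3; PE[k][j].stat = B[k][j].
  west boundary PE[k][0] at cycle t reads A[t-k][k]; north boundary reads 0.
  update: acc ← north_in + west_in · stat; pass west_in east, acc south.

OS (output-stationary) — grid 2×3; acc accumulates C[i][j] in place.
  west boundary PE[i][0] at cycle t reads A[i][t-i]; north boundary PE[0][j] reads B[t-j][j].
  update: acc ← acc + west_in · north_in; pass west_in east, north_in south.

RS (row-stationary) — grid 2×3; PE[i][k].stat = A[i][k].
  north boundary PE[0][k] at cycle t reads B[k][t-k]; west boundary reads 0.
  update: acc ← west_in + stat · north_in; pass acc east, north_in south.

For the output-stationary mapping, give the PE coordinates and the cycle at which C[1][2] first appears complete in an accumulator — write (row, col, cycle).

(row, col, cycle) = (1, 2, 5)

OS — PE[1][2] is where C[1][2] collects:
  step 0 · PE1,2: acc=0; fwd→0 fwd↓0
  step 1 · PE1,2: acc=0; fwd→0 fwd↓0
  step 2 · PE1,2: acc=0; fwd→0 fwd↓0
  step 3 · PE1,2: acc=45; fwd→9 fwd↓5
  step 4 · PE1,2: acc=90; fwd→9 fwd↓5
  step 5 · PE1,2: acc=99; fwd→9 fwd↓1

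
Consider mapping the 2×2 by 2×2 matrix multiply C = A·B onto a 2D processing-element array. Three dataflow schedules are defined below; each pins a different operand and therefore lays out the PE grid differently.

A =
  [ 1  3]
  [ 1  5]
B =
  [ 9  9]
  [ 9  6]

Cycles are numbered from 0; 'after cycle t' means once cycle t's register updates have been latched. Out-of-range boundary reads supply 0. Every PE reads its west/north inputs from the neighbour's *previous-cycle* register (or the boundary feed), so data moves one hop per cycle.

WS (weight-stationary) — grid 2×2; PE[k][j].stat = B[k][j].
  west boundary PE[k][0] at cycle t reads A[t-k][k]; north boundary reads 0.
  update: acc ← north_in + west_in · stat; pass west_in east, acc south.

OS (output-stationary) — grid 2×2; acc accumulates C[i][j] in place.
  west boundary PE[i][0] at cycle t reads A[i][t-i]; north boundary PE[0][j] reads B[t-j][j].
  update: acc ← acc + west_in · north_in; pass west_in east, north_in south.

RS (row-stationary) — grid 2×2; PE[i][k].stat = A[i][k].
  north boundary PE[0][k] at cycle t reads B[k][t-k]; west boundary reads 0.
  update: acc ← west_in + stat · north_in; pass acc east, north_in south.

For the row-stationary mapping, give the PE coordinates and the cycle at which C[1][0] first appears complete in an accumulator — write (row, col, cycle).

(row, col, cycle) = (1, 1, 2)

RS: C[1][0] accumulates in PE[1][1]:
  after 0 — PE[1][1] acc=0, pass-E 0, pass-S 0
  after 1 — PE[1][1] acc=0, pass-E 0, pass-S 0
  after 2 — PE[1][1] acc=54, pass-E 54, pass-S 9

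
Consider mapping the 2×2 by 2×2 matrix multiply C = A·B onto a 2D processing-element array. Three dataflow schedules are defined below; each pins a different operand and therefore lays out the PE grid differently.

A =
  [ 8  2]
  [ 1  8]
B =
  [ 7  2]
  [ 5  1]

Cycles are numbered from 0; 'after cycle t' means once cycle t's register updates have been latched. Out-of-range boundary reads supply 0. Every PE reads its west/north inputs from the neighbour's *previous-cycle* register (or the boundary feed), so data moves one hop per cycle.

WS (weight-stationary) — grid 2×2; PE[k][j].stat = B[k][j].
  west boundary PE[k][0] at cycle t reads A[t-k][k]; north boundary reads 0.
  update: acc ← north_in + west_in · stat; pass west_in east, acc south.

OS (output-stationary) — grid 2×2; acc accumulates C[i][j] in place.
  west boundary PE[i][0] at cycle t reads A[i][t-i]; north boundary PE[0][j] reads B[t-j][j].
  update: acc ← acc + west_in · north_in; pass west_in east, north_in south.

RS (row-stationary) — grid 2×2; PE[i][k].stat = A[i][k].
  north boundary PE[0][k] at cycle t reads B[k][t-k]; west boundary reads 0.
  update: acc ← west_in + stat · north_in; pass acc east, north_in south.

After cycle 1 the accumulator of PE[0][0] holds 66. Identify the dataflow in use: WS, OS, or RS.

Under WS (2×2), PE[0][0]:
  after 0 — PE[0][0] acc=56, pass-E 8, pass-S 56
  after 1 — PE[0][0] acc=7, pass-E 1, pass-S 7
Under OS (2×2), PE[0][0]:
  after 0 — PE[0][0] acc=56, pass-E 8, pass-S 7
  after 1 — PE[0][0] acc=66, pass-E 2, pass-S 5
Under RS (2×2), PE[0][0]:
  after 0 — PE[0][0] acc=56, pass-E 56, pass-S 7
  after 1 — PE[0][0] acc=16, pass-E 16, pass-S 2

dataflow = OS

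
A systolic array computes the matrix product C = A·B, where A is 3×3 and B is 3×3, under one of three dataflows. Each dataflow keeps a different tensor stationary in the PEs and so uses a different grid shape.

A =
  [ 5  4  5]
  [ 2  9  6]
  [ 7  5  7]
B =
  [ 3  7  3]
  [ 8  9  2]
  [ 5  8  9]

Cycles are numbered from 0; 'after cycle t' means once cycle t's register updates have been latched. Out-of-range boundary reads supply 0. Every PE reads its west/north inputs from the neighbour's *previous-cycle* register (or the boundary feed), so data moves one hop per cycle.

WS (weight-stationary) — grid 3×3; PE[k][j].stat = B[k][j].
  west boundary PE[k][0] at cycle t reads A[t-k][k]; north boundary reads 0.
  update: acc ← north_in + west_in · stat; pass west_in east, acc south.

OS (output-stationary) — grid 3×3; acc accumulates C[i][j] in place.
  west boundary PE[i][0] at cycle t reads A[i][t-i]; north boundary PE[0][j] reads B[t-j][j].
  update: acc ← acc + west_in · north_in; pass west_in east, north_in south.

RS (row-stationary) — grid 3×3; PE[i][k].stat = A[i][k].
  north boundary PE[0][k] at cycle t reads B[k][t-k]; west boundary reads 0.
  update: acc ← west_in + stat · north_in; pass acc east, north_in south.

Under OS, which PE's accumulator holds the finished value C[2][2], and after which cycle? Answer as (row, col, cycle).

OS: C[2][2] accumulates in PE[2][2]:
  0: (2,2).acc=0  regs=<0,0>
  1: (2,2).acc=0  regs=<0,0>
  2: (2,2).acc=0  regs=<0,0>
  3: (2,2).acc=0  regs=<0,0>
  4: (2,2).acc=21  regs=<7,3>
  5: (2,2).acc=31  regs=<5,2>
  6: (2,2).acc=94  regs=<7,9>

(row, col, cycle) = (2, 2, 6)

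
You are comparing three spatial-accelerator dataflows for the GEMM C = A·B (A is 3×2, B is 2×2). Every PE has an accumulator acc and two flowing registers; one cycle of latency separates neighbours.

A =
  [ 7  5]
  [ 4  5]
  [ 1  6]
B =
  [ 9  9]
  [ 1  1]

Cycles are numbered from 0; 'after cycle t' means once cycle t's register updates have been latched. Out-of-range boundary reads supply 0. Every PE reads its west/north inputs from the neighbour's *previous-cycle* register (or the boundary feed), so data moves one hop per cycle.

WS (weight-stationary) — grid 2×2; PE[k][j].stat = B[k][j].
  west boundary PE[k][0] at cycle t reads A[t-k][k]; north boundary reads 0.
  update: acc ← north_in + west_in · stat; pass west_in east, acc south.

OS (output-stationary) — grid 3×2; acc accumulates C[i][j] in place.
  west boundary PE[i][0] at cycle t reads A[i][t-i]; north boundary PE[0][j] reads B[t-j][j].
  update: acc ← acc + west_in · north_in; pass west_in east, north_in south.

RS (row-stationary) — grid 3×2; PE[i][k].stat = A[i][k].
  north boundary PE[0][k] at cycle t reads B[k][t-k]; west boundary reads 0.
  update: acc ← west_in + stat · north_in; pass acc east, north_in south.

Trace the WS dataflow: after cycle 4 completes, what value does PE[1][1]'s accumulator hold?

PE[1][1].acc = 15

WS 2×2: PE[1][1] cycle-by-cycle (with neighbour feeds):
  step 0 · PE0,1: acc=0; fwd→0 fwd↓0
  step 0 · PE1,0: acc=0; fwd→0 fwd↓0
  step 0 · PE1,1: acc=0; fwd→0 fwd↓0
  step 1 · PE0,1: acc=63; fwd→7 fwd↓63
  step 1 · PE1,0: acc=68; fwd→5 fwd↓68
  step 1 · PE1,1: acc=0; fwd→0 fwd↓0
  step 2 · PE0,1: acc=36; fwd→4 fwd↓36
  step 2 · PE1,0: acc=41; fwd→5 fwd↓41
  step 2 · PE1,1: acc=68; fwd→5 fwd↓68
  step 3 · PE0,1: acc=9; fwd→1 fwd↓9
  step 3 · PE1,0: acc=15; fwd→6 fwd↓15
  step 3 · PE1,1: acc=41; fwd→5 fwd↓41
  step 4 · PE0,1: acc=0; fwd→0 fwd↓0
  step 4 · PE1,0: acc=0; fwd→0 fwd↓0
  step 4 · PE1,1: acc=15; fwd→6 fwd↓15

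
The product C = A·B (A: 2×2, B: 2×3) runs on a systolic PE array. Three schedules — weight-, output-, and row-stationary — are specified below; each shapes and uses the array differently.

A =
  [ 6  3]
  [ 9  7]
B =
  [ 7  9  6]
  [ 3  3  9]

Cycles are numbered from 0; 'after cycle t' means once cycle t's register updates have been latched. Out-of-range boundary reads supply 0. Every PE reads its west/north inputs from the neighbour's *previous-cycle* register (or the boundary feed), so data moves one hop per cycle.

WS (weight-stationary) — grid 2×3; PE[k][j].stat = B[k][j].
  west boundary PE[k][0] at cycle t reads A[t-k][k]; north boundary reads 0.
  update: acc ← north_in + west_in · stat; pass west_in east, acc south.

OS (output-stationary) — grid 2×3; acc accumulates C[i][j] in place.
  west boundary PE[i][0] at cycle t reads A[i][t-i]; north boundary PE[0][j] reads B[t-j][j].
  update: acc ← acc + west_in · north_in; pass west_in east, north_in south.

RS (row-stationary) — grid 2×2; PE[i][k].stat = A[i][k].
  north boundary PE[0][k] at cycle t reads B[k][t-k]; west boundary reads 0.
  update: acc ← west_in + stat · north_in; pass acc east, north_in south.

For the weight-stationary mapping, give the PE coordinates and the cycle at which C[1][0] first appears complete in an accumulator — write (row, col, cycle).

WS: C[1][0] accumulates in PE[1][0]:
  t=0 PE[1][0]: acc=0 h=0 v=0
  t=1 PE[1][0]: acc=51 h=3 v=51
  t=2 PE[1][0]: acc=84 h=7 v=84

(row, col, cycle) = (1, 0, 2)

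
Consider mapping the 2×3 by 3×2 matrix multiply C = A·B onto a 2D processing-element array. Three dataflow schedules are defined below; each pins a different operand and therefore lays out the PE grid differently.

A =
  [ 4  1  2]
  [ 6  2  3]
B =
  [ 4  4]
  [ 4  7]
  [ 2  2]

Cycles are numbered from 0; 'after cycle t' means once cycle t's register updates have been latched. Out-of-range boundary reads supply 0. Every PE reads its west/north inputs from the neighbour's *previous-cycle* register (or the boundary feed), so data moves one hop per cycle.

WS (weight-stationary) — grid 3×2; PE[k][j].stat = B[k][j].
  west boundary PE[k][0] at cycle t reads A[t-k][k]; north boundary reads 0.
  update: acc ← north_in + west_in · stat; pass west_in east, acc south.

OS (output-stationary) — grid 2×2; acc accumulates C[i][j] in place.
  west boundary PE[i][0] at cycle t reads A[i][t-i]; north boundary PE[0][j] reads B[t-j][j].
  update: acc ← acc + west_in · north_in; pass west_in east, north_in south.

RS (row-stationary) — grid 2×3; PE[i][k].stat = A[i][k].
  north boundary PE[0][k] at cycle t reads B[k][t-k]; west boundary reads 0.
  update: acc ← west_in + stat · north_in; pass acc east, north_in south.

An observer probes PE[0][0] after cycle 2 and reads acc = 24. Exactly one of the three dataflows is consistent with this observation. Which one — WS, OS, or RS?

dataflow = OS

WS (3×2 grid), PE[0][0]:
  step 0 · PE0,0: acc=16; fwd→4 fwd↓16
  step 1 · PE0,0: acc=24; fwd→6 fwd↓24
  step 2 · PE0,0: acc=0; fwd→0 fwd↓0
OS (2×2 grid), PE[0][0]:
  step 0 · PE0,0: acc=16; fwd→4 fwd↓4
  step 1 · PE0,0: acc=20; fwd→1 fwd↓4
  step 2 · PE0,0: acc=24; fwd→2 fwd↓2
RS (2×3 grid), PE[0][0]:
  step 0 · PE0,0: acc=16; fwd→16 fwd↓4
  step 1 · PE0,0: acc=16; fwd→16 fwd↓4
  step 2 · PE0,0: acc=0; fwd→0 fwd↓0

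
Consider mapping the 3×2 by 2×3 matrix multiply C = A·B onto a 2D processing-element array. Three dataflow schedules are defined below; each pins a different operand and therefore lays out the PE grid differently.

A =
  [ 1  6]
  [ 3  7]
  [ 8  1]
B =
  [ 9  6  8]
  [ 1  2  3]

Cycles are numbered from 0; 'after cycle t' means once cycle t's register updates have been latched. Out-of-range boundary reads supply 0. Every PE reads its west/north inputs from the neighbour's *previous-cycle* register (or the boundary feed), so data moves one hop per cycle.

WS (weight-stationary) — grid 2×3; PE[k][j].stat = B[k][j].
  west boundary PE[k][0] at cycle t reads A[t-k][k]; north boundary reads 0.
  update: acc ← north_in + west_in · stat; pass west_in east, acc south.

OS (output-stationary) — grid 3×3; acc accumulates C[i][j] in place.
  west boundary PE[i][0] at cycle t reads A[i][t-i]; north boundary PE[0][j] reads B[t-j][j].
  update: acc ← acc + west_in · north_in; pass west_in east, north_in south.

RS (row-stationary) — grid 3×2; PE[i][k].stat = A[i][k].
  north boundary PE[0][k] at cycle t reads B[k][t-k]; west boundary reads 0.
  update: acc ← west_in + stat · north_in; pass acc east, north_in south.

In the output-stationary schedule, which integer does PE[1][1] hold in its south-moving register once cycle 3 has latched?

OS 3×3: PE[1][1] cycle-by-cycle (with neighbour feeds):
  [0] (0,1) acc=0 (h:0 v:0)
  [0] (1,0) acc=0 (h:0 v:0)
  [0] (1,1) acc=0 (h:0 v:0)
  [1] (0,1) acc=6 (h:1 v:6)
  [1] (1,0) acc=27 (h:3 v:9)
  [1] (1,1) acc=0 (h:0 v:0)
  [2] (0,1) acc=18 (h:6 v:2)
  [2] (1,0) acc=34 (h:7 v:1)
  [2] (1,1) acc=18 (h:3 v:6)
  [3] (0,1) acc=18 (h:0 v:0)
  [3] (1,0) acc=34 (h:0 v:0)
  [3] (1,1) acc=32 (h:7 v:2)

register = 2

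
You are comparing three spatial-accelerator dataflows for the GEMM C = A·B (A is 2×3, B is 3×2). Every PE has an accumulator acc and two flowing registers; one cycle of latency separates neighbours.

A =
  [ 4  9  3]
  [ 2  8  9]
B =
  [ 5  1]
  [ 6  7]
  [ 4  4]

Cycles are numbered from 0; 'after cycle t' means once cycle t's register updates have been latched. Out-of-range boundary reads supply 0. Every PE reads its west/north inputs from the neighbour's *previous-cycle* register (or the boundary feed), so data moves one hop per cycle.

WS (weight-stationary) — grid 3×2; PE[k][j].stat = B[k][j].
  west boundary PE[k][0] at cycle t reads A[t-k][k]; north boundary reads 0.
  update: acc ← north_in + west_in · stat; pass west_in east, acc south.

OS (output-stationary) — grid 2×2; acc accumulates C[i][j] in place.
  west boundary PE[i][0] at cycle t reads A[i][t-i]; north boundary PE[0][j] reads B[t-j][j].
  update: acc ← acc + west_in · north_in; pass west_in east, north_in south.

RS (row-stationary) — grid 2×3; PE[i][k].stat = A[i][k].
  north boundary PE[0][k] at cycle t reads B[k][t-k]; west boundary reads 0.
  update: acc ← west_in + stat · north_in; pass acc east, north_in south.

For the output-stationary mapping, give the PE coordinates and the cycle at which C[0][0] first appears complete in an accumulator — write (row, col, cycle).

OS: C[0][0] accumulates in PE[0][0]:
  step 0 · PE0,0: acc=20; fwd→4 fwd↓5
  step 1 · PE0,0: acc=74; fwd→9 fwd↓6
  step 2 · PE0,0: acc=86; fwd→3 fwd↓4

(row, col, cycle) = (0, 0, 2)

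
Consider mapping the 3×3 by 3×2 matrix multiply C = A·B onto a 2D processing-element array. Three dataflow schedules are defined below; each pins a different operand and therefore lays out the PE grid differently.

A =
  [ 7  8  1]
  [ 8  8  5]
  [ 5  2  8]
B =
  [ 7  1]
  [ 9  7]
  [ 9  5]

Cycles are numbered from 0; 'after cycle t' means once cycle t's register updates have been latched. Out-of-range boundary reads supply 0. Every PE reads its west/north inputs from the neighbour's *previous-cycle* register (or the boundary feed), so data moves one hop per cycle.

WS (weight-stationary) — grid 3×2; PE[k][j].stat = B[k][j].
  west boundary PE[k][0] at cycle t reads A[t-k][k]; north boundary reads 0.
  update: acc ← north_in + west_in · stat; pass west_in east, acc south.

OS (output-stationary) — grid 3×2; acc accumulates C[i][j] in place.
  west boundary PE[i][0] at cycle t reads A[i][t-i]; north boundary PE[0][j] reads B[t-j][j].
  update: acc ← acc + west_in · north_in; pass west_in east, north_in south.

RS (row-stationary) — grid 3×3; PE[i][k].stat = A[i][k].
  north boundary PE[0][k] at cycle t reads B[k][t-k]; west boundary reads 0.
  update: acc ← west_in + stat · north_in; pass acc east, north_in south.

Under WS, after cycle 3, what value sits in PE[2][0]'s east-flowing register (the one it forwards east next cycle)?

WS on a 3×2 grid — tracing PE[2][0] and its feeders:
  @0  [1,0]  acc 0  |  →0  ↓0
  @0  [2,0]  acc 0  |  →0  ↓0
  @1  [1,0]  acc 121  |  →8  ↓121
  @1  [2,0]  acc 0  |  →0  ↓0
  @2  [1,0]  acc 128  |  →8  ↓128
  @2  [2,0]  acc 130  |  →1  ↓130
  @3  [1,0]  acc 53  |  →2  ↓53
  @3  [2,0]  acc 173  |  →5  ↓173

register = 5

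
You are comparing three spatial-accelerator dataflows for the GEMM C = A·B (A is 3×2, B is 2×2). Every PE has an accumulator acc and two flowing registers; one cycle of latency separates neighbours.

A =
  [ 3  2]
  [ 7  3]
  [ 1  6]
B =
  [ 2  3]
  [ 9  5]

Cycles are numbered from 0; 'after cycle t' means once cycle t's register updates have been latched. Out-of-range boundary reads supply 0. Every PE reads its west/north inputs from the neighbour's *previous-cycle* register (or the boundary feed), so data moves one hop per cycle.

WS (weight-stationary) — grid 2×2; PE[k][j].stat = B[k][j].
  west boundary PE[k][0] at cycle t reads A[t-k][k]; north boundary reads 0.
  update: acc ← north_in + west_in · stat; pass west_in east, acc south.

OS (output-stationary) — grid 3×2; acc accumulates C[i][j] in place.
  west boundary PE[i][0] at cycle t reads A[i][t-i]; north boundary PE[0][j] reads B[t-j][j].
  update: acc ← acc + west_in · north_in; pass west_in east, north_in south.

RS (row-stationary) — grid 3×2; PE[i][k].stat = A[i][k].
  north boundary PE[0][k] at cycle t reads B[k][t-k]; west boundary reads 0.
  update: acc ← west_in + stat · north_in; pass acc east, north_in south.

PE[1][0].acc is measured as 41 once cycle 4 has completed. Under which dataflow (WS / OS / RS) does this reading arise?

dataflow = OS

— WS: 2×2; PE[1][0] trace:
  0: (1,0).acc=0  regs=<0,0>
  1: (1,0).acc=24  regs=<2,24>
  2: (1,0).acc=41  regs=<3,41>
  3: (1,0).acc=56  regs=<6,56>
  4: (1,0).acc=0  regs=<0,0>
— OS: 3×2; PE[1][0] trace:
  0: (1,0).acc=0  regs=<0,0>
  1: (1,0).acc=14  regs=<7,2>
  2: (1,0).acc=41  regs=<3,9>
  3: (1,0).acc=41  regs=<0,0>
  4: (1,0).acc=41  regs=<0,0>
— RS: 3×2; PE[1][0] trace:
  0: (1,0).acc=0  regs=<0,0>
  1: (1,0).acc=14  regs=<14,2>
  2: (1,0).acc=21  regs=<21,3>
  3: (1,0).acc=0  regs=<0,0>
  4: (1,0).acc=0  regs=<0,0>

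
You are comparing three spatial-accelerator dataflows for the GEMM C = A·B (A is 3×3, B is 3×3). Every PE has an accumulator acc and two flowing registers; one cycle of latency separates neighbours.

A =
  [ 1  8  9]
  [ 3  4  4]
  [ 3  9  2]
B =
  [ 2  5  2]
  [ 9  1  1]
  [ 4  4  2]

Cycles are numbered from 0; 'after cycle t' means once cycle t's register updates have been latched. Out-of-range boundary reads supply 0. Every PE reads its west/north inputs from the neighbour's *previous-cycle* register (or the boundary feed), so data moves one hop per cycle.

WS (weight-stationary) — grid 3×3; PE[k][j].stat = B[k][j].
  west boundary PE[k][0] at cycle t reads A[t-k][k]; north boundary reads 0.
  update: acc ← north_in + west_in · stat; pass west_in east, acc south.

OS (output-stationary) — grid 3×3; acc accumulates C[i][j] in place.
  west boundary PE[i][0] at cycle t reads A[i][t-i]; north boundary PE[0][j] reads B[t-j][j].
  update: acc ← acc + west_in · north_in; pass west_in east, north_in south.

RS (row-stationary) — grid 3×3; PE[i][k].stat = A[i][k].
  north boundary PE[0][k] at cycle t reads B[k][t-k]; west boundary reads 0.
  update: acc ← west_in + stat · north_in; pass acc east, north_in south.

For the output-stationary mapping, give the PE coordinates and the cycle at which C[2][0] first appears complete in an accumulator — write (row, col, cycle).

(row, col, cycle) = (2, 0, 4)

Under OS, C[2][0] lands at PE[2][0]:
  c0 r2c0: 0 / 0 / 0
  c1 r2c0: 0 / 0 / 0
  c2 r2c0: 6 / 3 / 2
  c3 r2c0: 87 / 9 / 9
  c4 r2c0: 95 / 2 / 4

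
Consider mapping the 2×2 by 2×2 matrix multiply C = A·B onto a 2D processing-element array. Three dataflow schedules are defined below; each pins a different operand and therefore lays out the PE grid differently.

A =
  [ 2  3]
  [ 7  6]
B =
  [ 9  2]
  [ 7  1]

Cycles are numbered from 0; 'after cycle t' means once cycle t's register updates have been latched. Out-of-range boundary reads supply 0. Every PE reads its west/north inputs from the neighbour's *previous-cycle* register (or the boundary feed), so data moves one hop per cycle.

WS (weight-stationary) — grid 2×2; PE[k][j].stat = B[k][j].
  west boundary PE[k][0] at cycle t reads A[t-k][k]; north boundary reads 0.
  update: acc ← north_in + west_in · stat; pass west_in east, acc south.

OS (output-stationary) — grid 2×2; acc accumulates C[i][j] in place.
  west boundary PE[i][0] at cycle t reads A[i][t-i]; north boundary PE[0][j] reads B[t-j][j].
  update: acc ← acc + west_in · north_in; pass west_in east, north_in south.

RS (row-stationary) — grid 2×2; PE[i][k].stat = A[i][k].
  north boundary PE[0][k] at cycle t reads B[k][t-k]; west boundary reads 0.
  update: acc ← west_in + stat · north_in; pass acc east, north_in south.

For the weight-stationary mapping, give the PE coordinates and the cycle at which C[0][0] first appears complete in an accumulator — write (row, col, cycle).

WS — PE[1][0] is where C[0][0] collects:
  [0] (1,0) acc=0 (h:0 v:0)
  [1] (1,0) acc=39 (h:3 v:39)

(row, col, cycle) = (1, 0, 1)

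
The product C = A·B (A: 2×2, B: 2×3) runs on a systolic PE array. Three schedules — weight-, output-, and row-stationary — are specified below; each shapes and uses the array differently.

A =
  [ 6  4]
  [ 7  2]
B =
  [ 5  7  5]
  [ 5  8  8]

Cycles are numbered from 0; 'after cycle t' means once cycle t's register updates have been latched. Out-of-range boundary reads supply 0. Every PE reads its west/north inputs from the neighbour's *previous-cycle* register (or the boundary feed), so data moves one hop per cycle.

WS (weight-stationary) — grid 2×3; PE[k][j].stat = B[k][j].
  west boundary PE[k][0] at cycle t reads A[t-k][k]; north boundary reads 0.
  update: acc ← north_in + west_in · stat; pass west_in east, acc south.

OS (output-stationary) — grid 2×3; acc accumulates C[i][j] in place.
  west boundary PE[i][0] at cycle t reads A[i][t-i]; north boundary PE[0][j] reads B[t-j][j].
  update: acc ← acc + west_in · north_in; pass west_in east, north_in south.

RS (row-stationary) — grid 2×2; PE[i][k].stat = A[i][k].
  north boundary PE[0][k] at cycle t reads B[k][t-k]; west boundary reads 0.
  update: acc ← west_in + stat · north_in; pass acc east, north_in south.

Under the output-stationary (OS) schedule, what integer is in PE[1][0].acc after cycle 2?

PE[1][0].acc = 45

Tracing OS — 2×3 array, target PE[1][0]:
  [0] (0,0) acc=30 (h:6 v:5)
  [0] (1,0) acc=0 (h:0 v:0)
  [1] (0,0) acc=50 (h:4 v:5)
  [1] (1,0) acc=35 (h:7 v:5)
  [2] (0,0) acc=50 (h:0 v:0)
  [2] (1,0) acc=45 (h:2 v:5)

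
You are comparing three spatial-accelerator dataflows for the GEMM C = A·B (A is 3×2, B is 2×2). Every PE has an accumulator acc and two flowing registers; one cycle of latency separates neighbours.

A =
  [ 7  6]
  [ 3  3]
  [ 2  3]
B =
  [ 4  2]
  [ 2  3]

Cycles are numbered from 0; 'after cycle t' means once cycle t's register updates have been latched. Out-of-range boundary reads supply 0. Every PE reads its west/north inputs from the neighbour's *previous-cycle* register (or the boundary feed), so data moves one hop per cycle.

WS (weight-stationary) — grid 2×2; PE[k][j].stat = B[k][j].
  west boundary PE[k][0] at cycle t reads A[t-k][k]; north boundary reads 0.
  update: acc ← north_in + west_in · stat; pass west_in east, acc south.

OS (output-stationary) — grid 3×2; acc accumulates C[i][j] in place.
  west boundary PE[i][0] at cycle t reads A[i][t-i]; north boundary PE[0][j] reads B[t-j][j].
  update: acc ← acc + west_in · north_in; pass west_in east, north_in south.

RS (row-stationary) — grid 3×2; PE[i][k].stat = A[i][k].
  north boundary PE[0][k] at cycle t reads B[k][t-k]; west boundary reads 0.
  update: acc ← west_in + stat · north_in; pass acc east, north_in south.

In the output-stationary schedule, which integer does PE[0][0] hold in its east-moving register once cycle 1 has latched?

OS (3×2). Following PE[0][0] plus its west/north inputs:
  c0 r0c0: 28 / 7 / 4
  c1 r0c0: 40 / 6 / 2

register = 6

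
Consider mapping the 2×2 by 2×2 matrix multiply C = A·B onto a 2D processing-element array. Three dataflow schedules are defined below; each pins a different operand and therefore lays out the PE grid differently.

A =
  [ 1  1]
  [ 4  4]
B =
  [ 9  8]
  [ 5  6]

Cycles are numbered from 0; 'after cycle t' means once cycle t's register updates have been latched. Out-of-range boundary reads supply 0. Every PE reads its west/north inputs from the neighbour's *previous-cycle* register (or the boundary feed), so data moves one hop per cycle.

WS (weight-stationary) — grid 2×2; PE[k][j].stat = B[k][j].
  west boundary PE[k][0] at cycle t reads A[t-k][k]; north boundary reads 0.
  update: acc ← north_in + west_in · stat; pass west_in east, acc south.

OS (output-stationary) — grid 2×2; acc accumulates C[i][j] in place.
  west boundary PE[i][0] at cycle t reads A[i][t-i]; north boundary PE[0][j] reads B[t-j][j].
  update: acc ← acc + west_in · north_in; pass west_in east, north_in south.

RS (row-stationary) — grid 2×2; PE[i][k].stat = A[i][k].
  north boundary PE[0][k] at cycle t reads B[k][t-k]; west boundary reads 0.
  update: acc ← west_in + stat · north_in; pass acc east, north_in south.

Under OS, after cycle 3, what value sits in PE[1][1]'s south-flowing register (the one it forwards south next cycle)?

register = 6

OS 2×2: PE[1][1] cycle-by-cycle (with neighbour feeds):
  c0 r0c1: 0 / 0 / 0
  c0 r1c0: 0 / 0 / 0
  c0 r1c1: 0 / 0 / 0
  c1 r0c1: 8 / 1 / 8
  c1 r1c0: 36 / 4 / 9
  c1 r1c1: 0 / 0 / 0
  c2 r0c1: 14 / 1 / 6
  c2 r1c0: 56 / 4 / 5
  c2 r1c1: 32 / 4 / 8
  c3 r0c1: 14 / 0 / 0
  c3 r1c0: 56 / 0 / 0
  c3 r1c1: 56 / 4 / 6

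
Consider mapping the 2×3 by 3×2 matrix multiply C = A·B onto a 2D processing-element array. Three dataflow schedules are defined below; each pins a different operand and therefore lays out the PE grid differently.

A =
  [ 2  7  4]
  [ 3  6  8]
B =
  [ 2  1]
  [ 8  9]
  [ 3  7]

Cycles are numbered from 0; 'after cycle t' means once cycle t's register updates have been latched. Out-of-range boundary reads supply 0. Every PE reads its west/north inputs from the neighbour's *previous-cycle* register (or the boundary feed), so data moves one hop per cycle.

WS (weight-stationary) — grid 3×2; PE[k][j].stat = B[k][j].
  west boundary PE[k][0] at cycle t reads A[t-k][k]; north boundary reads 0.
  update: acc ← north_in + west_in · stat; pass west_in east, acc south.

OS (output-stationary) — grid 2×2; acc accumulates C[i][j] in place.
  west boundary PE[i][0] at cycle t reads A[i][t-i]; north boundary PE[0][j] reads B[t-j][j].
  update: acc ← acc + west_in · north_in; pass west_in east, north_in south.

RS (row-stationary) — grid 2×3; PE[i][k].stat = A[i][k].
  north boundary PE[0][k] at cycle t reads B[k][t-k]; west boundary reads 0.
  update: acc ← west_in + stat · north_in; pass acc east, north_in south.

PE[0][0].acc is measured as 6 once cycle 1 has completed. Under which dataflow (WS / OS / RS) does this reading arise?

WS [3×2] PE[0][0] across cycles:
  [0] (0,0) acc=4 (h:2 v:4)
  [1] (0,0) acc=6 (h:3 v:6)
OS [2×2] PE[0][0] across cycles:
  [0] (0,0) acc=4 (h:2 v:2)
  [1] (0,0) acc=60 (h:7 v:8)
RS [2×3] PE[0][0] across cycles:
  [0] (0,0) acc=4 (h:4 v:2)
  [1] (0,0) acc=2 (h:2 v:1)

dataflow = WS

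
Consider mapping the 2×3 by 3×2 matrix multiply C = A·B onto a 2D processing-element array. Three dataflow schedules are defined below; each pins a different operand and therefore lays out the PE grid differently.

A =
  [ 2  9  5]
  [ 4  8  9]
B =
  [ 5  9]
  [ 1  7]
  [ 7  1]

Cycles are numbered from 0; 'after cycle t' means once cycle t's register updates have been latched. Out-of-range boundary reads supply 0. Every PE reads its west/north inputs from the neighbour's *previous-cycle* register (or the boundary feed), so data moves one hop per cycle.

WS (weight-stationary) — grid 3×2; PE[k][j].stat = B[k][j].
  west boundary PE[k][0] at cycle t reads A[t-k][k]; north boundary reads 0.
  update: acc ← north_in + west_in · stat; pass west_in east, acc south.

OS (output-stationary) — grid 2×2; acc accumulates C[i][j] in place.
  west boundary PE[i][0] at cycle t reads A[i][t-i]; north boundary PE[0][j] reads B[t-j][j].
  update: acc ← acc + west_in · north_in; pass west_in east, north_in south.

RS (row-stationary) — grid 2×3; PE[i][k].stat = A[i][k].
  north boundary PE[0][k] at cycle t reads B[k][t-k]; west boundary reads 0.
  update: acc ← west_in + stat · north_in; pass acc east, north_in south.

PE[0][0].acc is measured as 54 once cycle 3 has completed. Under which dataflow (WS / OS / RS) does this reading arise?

dataflow = OS

WS [3×2] PE[0][0] across cycles:
  [0] (0,0) acc=10 (h:2 v:10)
  [1] (0,0) acc=20 (h:4 v:20)
  [2] (0,0) acc=0 (h:0 v:0)
  [3] (0,0) acc=0 (h:0 v:0)
OS [2×2] PE[0][0] across cycles:
  [0] (0,0) acc=10 (h:2 v:5)
  [1] (0,0) acc=19 (h:9 v:1)
  [2] (0,0) acc=54 (h:5 v:7)
  [3] (0,0) acc=54 (h:0 v:0)
RS [2×3] PE[0][0] across cycles:
  [0] (0,0) acc=10 (h:10 v:5)
  [1] (0,0) acc=18 (h:18 v:9)
  [2] (0,0) acc=0 (h:0 v:0)
  [3] (0,0) acc=0 (h:0 v:0)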